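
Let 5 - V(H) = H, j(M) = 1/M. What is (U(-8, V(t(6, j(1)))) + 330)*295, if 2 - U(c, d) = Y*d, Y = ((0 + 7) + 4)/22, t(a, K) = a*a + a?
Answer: 206795/2 ≈ 1.0340e+5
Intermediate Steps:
t(a, K) = a + a**2 (t(a, K) = a**2 + a = a + a**2)
V(H) = 5 - H
Y = 1/2 (Y = (7 + 4)*(1/22) = 11*(1/22) = 1/2 ≈ 0.50000)
U(c, d) = 2 - d/2
(U(-8, V(t(6, j(1)))) + 330)*295 = ((2 - (5 - 6*(1 + 6))/2) + 330)*295 = ((2 - (5 - 6*7)/2) + 330)*295 = ((2 - (5 - 1*42)/2) + 330)*295 = ((2 - (5 - 42)/2) + 330)*295 = ((2 - 1/2*(-37)) + 330)*295 = ((2 + 37/2) + 330)*295 = (41/2 + 330)*295 = (701/2)*295 = 206795/2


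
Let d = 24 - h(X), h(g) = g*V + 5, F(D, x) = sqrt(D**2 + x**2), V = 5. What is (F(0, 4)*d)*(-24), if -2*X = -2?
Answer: -1344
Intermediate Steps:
X = 1 (X = -1/2*(-2) = 1)
h(g) = 5 + 5*g (h(g) = g*5 + 5 = 5*g + 5 = 5 + 5*g)
d = 14 (d = 24 - (5 + 5*1) = 24 - (5 + 5) = 24 - 1*10 = 24 - 10 = 14)
(F(0, 4)*d)*(-24) = (sqrt(0**2 + 4**2)*14)*(-24) = (sqrt(0 + 16)*14)*(-24) = (sqrt(16)*14)*(-24) = (4*14)*(-24) = 56*(-24) = -1344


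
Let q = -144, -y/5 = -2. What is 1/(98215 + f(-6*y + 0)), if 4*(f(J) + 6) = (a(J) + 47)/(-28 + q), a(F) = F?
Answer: 688/67567805 ≈ 1.0182e-5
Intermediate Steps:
y = 10 (y = -5*(-2) = 10)
f(J) = -4175/688 - J/688 (f(J) = -6 + ((J + 47)/(-28 - 144))/4 = -6 + ((47 + J)/(-172))/4 = -6 + ((47 + J)*(-1/172))/4 = -6 + (-47/172 - J/172)/4 = -6 + (-47/688 - J/688) = -4175/688 - J/688)
1/(98215 + f(-6*y + 0)) = 1/(98215 + (-4175/688 - (-6*10 + 0)/688)) = 1/(98215 + (-4175/688 - (-60 + 0)/688)) = 1/(98215 + (-4175/688 - 1/688*(-60))) = 1/(98215 + (-4175/688 + 15/172)) = 1/(98215 - 4115/688) = 1/(67567805/688) = 688/67567805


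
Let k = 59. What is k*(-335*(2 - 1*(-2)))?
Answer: -79060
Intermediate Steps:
k*(-335*(2 - 1*(-2))) = 59*(-335*(2 - 1*(-2))) = 59*(-335*(2 + 2)) = 59*(-335*4) = 59*(-1340) = -79060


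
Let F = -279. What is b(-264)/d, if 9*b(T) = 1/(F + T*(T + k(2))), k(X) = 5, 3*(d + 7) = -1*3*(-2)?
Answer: -1/3064365 ≈ -3.2633e-7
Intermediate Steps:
d = -5 (d = -7 + (-1*3*(-2))/3 = -7 + (-3*(-2))/3 = -7 + (1/3)*6 = -7 + 2 = -5)
b(T) = 1/(9*(-279 + T*(5 + T))) (b(T) = 1/(9*(-279 + T*(T + 5))) = 1/(9*(-279 + T*(5 + T))))
b(-264)/d = (1/(9*(-279 + (-264)**2 + 5*(-264))))/(-5) = (1/(9*(-279 + 69696 - 1320)))*(-1/5) = ((1/9)/68097)*(-1/5) = ((1/9)*(1/68097))*(-1/5) = (1/612873)*(-1/5) = -1/3064365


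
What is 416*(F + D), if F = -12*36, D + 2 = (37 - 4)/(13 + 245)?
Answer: -7761104/43 ≈ -1.8049e+5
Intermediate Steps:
D = -161/86 (D = -2 + (37 - 4)/(13 + 245) = -2 + 33/258 = -2 + 33*(1/258) = -2 + 11/86 = -161/86 ≈ -1.8721)
F = -432
416*(F + D) = 416*(-432 - 161/86) = 416*(-37313/86) = -7761104/43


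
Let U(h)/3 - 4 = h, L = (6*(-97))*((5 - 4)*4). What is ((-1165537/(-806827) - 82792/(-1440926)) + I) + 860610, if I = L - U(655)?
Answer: 497761551042224928/581289000901 ≈ 8.5631e+5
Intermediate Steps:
L = -2328 (L = -582*4 = -2328)
U(h) = 12 + 3*h
I = -4305 (I = -2328 - (12 + 3*655) = -2328 - (12 + 1965) = -2328 - 1*1977 = -2328 - 1977 = -4305)
((-1165537/(-806827) - 82792/(-1440926)) + I) + 860610 = ((-1165537/(-806827) - 82792/(-1440926)) - 4305) + 860610 = ((-1165537*(-1/806827) - 82792*(-1/1440926)) - 4305) + 860610 = ((1165537/806827 + 41396/720463) - 4305) + 860610 = (873125694123/581289000901 - 4305) + 860610 = -2501576023184682/581289000901 + 860610 = 497761551042224928/581289000901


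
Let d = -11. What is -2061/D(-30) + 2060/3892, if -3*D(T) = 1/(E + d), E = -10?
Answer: -126336724/973 ≈ -1.2984e+5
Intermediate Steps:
D(T) = 1/63 (D(T) = -1/(3*(-10 - 11)) = -⅓/(-21) = -⅓*(-1/21) = 1/63)
-2061/D(-30) + 2060/3892 = -2061/1/63 + 2060/3892 = -2061*63 + 2060*(1/3892) = -129843 + 515/973 = -126336724/973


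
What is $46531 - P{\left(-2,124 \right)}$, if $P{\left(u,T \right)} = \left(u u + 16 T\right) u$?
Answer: $50507$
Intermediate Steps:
$P{\left(u,T \right)} = u \left(u^{2} + 16 T\right)$ ($P{\left(u,T \right)} = \left(u^{2} + 16 T\right) u = u \left(u^{2} + 16 T\right)$)
$46531 - P{\left(-2,124 \right)} = 46531 - - 2 \left(\left(-2\right)^{2} + 16 \cdot 124\right) = 46531 - - 2 \left(4 + 1984\right) = 46531 - \left(-2\right) 1988 = 46531 - -3976 = 46531 + 3976 = 50507$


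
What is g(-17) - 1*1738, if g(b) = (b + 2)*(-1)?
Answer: -1723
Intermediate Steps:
g(b) = -2 - b (g(b) = (2 + b)*(-1) = -2 - b)
g(-17) - 1*1738 = (-2 - 1*(-17)) - 1*1738 = (-2 + 17) - 1738 = 15 - 1738 = -1723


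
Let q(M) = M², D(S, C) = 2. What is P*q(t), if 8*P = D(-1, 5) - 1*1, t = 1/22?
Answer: 1/3872 ≈ 0.00025826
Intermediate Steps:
t = 1/22 ≈ 0.045455
P = ⅛ (P = (2 - 1*1)/8 = (2 - 1)/8 = (⅛)*1 = ⅛ ≈ 0.12500)
P*q(t) = (1/22)²/8 = (⅛)*(1/484) = 1/3872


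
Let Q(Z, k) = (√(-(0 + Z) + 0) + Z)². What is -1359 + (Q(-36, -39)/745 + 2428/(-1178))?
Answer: -119342065/87761 ≈ -1359.9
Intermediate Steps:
Q(Z, k) = (Z + √(-Z))² (Q(Z, k) = (√(-Z + 0) + Z)² = (√(-Z) + Z)² = (Z + √(-Z))²)
-1359 + (Q(-36, -39)/745 + 2428/(-1178)) = -1359 + ((-36 + √(-1*(-36)))²/745 + 2428/(-1178)) = -1359 + ((-36 + √36)²*(1/745) + 2428*(-1/1178)) = -1359 + ((-36 + 6)²*(1/745) - 1214/589) = -1359 + ((-30)²*(1/745) - 1214/589) = -1359 + (900*(1/745) - 1214/589) = -1359 + (180/149 - 1214/589) = -1359 - 74866/87761 = -119342065/87761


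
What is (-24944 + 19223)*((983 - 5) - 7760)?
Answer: 38799822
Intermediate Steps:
(-24944 + 19223)*((983 - 5) - 7760) = -5721*(978 - 7760) = -5721*(-6782) = 38799822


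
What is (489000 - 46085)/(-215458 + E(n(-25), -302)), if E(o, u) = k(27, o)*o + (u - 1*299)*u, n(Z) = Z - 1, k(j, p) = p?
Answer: -88583/6656 ≈ -13.309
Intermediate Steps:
n(Z) = -1 + Z
E(o, u) = o² + u*(-299 + u) (E(o, u) = o*o + (u - 1*299)*u = o² + (u - 299)*u = o² + (-299 + u)*u = o² + u*(-299 + u))
(489000 - 46085)/(-215458 + E(n(-25), -302)) = (489000 - 46085)/(-215458 + ((-1 - 25)² + (-302)² - 299*(-302))) = 442915/(-215458 + ((-26)² + 91204 + 90298)) = 442915/(-215458 + (676 + 91204 + 90298)) = 442915/(-215458 + 182178) = 442915/(-33280) = 442915*(-1/33280) = -88583/6656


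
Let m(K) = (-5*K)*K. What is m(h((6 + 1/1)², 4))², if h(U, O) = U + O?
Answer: 197262025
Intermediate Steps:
h(U, O) = O + U
m(K) = -5*K²
m(h((6 + 1/1)², 4))² = (-5*(4 + (6 + 1/1)²)²)² = (-5*(4 + (6 + 1)²)²)² = (-5*(4 + 7²)²)² = (-5*(4 + 49)²)² = (-5*53²)² = (-5*2809)² = (-14045)² = 197262025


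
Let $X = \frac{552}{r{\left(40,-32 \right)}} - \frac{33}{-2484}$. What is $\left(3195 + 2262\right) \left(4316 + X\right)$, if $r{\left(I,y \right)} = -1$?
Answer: $\frac{5669100857}{276} \approx 2.054 \cdot 10^{7}$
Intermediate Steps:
$X = - \frac{457045}{828}$ ($X = \frac{552}{-1} - \frac{33}{-2484} = 552 \left(-1\right) - - \frac{11}{828} = -552 + \frac{11}{828} = - \frac{457045}{828} \approx -551.99$)
$\left(3195 + 2262\right) \left(4316 + X\right) = \left(3195 + 2262\right) \left(4316 - \frac{457045}{828}\right) = 5457 \cdot \frac{3116603}{828} = \frac{5669100857}{276}$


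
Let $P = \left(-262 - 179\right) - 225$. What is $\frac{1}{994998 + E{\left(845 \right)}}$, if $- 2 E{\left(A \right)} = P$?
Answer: $\frac{1}{995331} \approx 1.0047 \cdot 10^{-6}$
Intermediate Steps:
$P = -666$ ($P = -441 - 225 = -666$)
$E{\left(A \right)} = 333$ ($E{\left(A \right)} = \left(- \frac{1}{2}\right) \left(-666\right) = 333$)
$\frac{1}{994998 + E{\left(845 \right)}} = \frac{1}{994998 + 333} = \frac{1}{995331}$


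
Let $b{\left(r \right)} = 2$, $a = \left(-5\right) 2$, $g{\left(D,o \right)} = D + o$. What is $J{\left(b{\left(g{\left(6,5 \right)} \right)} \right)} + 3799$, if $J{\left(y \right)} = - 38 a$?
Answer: $4179$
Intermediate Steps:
$a = -10$
$J{\left(y \right)} = 380$ ($J{\left(y \right)} = \left(-38\right) \left(-10\right) = 380$)
$J{\left(b{\left(g{\left(6,5 \right)} \right)} \right)} + 3799 = 380 + 3799 = 4179$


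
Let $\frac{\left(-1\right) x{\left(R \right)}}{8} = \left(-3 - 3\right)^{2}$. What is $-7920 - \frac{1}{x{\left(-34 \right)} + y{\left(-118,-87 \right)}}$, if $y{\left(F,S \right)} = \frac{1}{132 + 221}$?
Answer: $- \frac{805170607}{101663} \approx -7920.0$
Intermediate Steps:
$y{\left(F,S \right)} = \frac{1}{353}$
$x{\left(R \right)} = -288$ ($x{\left(R \right)} = - 8 \left(-3 - 3\right)^{2} = - 8 \left(-6\right)^{2} = \left(-8\right) 36 = -288$)
$-7920 - \frac{1}{x{\left(-34 \right)} + y{\left(-118,-87 \right)}} = -7920 - \frac{1}{-288 + \frac{1}{353}} = -7920 - \frac{1}{- \frac{101663}{353}} = -7920 - - \frac{353}{101663} = -7920 + \frac{353}{101663} = - \frac{805170607}{101663}$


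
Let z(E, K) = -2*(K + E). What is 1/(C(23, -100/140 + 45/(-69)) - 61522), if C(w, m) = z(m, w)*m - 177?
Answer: -25921/1597767259 ≈ -1.6223e-5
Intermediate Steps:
z(E, K) = -2*E - 2*K (z(E, K) = -2*(E + K) = -2*E - 2*K)
C(w, m) = -177 + m*(-2*m - 2*w) (C(w, m) = (-2*m - 2*w)*m - 177 = m*(-2*m - 2*w) - 177 = -177 + m*(-2*m - 2*w))
1/(C(23, -100/140 + 45/(-69)) - 61522) = 1/((-177 - 2*(-100/140 + 45/(-69))*((-100/140 + 45/(-69)) + 23)) - 61522) = 1/((-177 - 2*(-100*1/140 + 45*(-1/69))*((-100*1/140 + 45*(-1/69)) + 23)) - 61522) = 1/((-177 - 2*(-5/7 - 15/23)*((-5/7 - 15/23) + 23)) - 61522) = 1/((-177 - 2*(-220/161)*(-220/161 + 23)) - 61522) = 1/((-177 - 2*(-220/161)*3483/161) - 61522) = 1/((-177 + 1532520/25921) - 61522) = 1/(-3055497/25921 - 61522) = 1/(-1597767259/25921) = -25921/1597767259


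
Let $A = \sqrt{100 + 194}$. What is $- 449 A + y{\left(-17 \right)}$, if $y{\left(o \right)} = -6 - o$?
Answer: $11 - 3143 \sqrt{6} \approx -7687.8$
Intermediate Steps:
$A = 7 \sqrt{6}$ ($A = \sqrt{294} = 7 \sqrt{6} \approx 17.146$)
$- 449 A + y{\left(-17 \right)} = - 449 \cdot 7 \sqrt{6} - -11 = - 3143 \sqrt{6} + \left(-6 + 17\right) = - 3143 \sqrt{6} + 11 = 11 - 3143 \sqrt{6}$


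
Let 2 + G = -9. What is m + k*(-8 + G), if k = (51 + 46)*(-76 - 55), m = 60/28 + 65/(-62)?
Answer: 104782397/434 ≈ 2.4143e+5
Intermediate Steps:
G = -11 (G = -2 - 9 = -11)
m = 475/434 (m = 60*(1/28) + 65*(-1/62) = 15/7 - 65/62 = 475/434 ≈ 1.0945)
k = -12707 (k = 97*(-131) = -12707)
m + k*(-8 + G) = 475/434 - 12707*(-8 - 11) = 475/434 - 12707*(-19) = 475/434 + 241433 = 104782397/434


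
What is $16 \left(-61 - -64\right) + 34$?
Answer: $82$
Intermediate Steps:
$16 \left(-61 - -64\right) + 34 = 16 \left(-61 + 64\right) + 34 = 16 \cdot 3 + 34 = 48 + 34 = 82$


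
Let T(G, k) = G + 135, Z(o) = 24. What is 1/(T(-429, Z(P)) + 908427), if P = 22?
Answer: 1/908133 ≈ 1.1012e-6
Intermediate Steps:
T(G, k) = 135 + G
1/(T(-429, Z(P)) + 908427) = 1/((135 - 429) + 908427) = 1/(-294 + 908427) = 1/908133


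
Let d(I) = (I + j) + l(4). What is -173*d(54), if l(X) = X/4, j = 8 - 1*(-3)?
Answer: -11418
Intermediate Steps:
j = 11 (j = 8 + 3 = 11)
l(X) = X/4 (l(X) = X*(1/4) = X/4)
d(I) = 12 + I (d(I) = (I + 11) + (1/4)*4 = (11 + I) + 1 = 12 + I)
-173*d(54) = -173*(12 + 54) = -173*66 = -11418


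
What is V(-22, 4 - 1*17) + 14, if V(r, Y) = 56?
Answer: 70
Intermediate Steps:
V(-22, 4 - 1*17) + 14 = 56 + 14 = 70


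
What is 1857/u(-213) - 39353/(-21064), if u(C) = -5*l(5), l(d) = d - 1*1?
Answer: -9582197/105320 ≈ -90.982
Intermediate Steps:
l(d) = -1 + d (l(d) = d - 1 = -1 + d)
u(C) = -20 (u(C) = -5*(-1 + 5) = -5*4 = -20)
1857/u(-213) - 39353/(-21064) = 1857/(-20) - 39353/(-21064) = 1857*(-1/20) - 39353*(-1/21064) = -1857/20 + 39353/21064 = -9582197/105320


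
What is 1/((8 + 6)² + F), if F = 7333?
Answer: 1/7529 ≈ 0.00013282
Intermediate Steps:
1/((8 + 6)² + F) = 1/((8 + 6)² + 7333) = 1/(14² + 7333) = 1/(196 + 7333) = 1/7529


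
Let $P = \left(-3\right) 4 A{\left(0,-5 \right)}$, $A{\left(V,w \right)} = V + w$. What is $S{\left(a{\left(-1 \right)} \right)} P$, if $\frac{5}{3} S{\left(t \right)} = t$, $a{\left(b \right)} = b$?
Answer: $-36$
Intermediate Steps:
$S{\left(t \right)} = \frac{3 t}{5}$
$P = 60$ ($P = \left(-3\right) 4 \left(0 - 5\right) = \left(-12\right) \left(-5\right) = 60$)
$S{\left(a{\left(-1 \right)} \right)} P = \frac{3}{5} \left(-1\right) 60 = \left(- \frac{3}{5}\right) 60 = -36$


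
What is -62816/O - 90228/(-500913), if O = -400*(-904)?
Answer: 12094727/1886772300 ≈ 0.0064103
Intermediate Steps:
O = 361600
-62816/O - 90228/(-500913) = -62816/361600 - 90228/(-500913) = -62816*1/361600 - 90228*(-1/500913) = -1963/11300 + 30076/166971 = 12094727/1886772300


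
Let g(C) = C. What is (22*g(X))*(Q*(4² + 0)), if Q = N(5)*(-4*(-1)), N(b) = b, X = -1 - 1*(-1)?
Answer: 0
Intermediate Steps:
X = 0 (X = -1 + 1 = 0)
Q = 20 (Q = 5*(-4*(-1)) = 5*4 = 20)
(22*g(X))*(Q*(4² + 0)) = (22*0)*(20*(4² + 0)) = 0*(20*(16 + 0)) = 0*(20*16) = 0*320 = 0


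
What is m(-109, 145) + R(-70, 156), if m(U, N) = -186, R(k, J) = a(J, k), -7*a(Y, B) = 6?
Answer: -1308/7 ≈ -186.86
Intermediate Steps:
a(Y, B) = -6/7 (a(Y, B) = -⅐*6 = -6/7)
R(k, J) = -6/7
m(-109, 145) + R(-70, 156) = -186 - 6/7 = -1308/7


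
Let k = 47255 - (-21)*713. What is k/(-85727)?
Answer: -62228/85727 ≈ -0.72589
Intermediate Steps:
k = 62228 (k = 47255 - 1*(-14973) = 47255 + 14973 = 62228)
k/(-85727) = 62228/(-85727) = 62228*(-1/85727) = -62228/85727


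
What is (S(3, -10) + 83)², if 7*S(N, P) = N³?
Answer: 369664/49 ≈ 7544.2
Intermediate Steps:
S(N, P) = N³/7
(S(3, -10) + 83)² = ((⅐)*3³ + 83)² = ((⅐)*27 + 83)² = (27/7 + 83)² = (608/7)² = 369664/49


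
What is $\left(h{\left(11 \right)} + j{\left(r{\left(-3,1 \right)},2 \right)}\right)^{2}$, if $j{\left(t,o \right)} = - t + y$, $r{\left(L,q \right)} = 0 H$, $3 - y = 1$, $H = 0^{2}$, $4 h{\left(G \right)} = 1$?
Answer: $\frac{81}{16} \approx 5.0625$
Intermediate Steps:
$h{\left(G \right)} = \frac{1}{4}$ ($h{\left(G \right)} = \frac{1}{4} \cdot 1 = \frac{1}{4}$)
$H = 0$
$y = 2$ ($y = 3 - 1 = 2$)
$r{\left(L,q \right)} = 0$ ($r{\left(L,q \right)} = 0 \cdot 0 = 0$)
$j{\left(t,o \right)} = 2 - t$ ($j{\left(t,o \right)} = - t + 2 = 2 - t$)
$\left(h{\left(11 \right)} + j{\left(r{\left(-3,1 \right)},2 \right)}\right)^{2} = \left(\frac{1}{4} + \left(2 - 0\right)\right)^{2} = \left(\frac{1}{4} + \left(2 + 0\right)\right)^{2} = \left(\frac{1}{4} + 2\right)^{2} = \left(\frac{9}{4}\right)^{2} = \frac{81}{16}$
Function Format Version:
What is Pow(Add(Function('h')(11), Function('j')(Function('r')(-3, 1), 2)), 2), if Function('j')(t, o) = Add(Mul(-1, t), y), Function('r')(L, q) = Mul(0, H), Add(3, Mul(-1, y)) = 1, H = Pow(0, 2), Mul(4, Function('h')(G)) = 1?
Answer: Rational(81, 16) ≈ 5.0625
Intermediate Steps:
Function('h')(G) = Rational(1, 4) (Function('h')(G) = Mul(Rational(1, 4), 1) = Rational(1, 4))
H = 0
y = 2 (y = Add(3, Mul(-1, 1)) = Add(3, -1) = 2)
Function('r')(L, q) = 0 (Function('r')(L, q) = Mul(0, 0) = 0)
Function('j')(t, o) = Add(2, Mul(-1, t)) (Function('j')(t, o) = Add(Mul(-1, t), 2) = Add(2, Mul(-1, t)))
Pow(Add(Function('h')(11), Function('j')(Function('r')(-3, 1), 2)), 2) = Pow(Add(Rational(1, 4), Add(2, Mul(-1, 0))), 2) = Pow(Add(Rational(1, 4), Add(2, 0)), 2) = Pow(Add(Rational(1, 4), 2), 2) = Pow(Rational(9, 4), 2) = Rational(81, 16)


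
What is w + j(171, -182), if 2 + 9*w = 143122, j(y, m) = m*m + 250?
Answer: 443486/9 ≈ 49276.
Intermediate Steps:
j(y, m) = 250 + m**2 (j(y, m) = m**2 + 250 = 250 + m**2)
w = 143120/9 (w = -2/9 + (1/9)*143122 = -2/9 + 143122/9 = 143120/9 ≈ 15902.)
w + j(171, -182) = 143120/9 + (250 + (-182)**2) = 143120/9 + (250 + 33124) = 143120/9 + 33374 = 443486/9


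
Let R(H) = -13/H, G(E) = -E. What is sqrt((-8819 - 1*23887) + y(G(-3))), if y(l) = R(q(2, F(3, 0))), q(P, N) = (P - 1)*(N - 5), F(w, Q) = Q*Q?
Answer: I*sqrt(817585)/5 ≈ 180.84*I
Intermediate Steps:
F(w, Q) = Q**2
q(P, N) = (-1 + P)*(-5 + N)
y(l) = 13/5 (y(l) = -13/(5 - 1*0**2 - 5*2 + 0**2*2) = -13/(5 - 1*0 - 10 + 0*2) = -13/(5 + 0 - 10 + 0) = -13/(-5) = -13*(-1/5) = 13/5)
sqrt((-8819 - 1*23887) + y(G(-3))) = sqrt((-8819 - 1*23887) + 13/5) = sqrt((-8819 - 23887) + 13/5) = sqrt(-32706 + 13/5) = sqrt(-163517/5) = I*sqrt(817585)/5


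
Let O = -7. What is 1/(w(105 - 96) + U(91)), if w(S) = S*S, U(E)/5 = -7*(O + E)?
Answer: -1/2859 ≈ -0.00034977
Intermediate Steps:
U(E) = 245 - 35*E (U(E) = 5*(-7*(-7 + E)) = 5*(49 - 7*E) = 245 - 35*E)
w(S) = S²
1/(w(105 - 96) + U(91)) = 1/((105 - 96)² + (245 - 35*91)) = 1/(9² + (245 - 3185)) = 1/(81 - 2940) = 1/(-2859) = -1/2859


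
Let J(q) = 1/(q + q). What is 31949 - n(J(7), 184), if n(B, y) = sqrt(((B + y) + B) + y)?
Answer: 31949 - sqrt(18039)/7 ≈ 31930.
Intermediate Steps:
J(q) = 1/(2*q)
n(B, y) = sqrt(2*B + 2*y) (n(B, y) = sqrt((y + 2*B) + y) = sqrt(2*B + 2*y))
31949 - n(J(7), 184) = 31949 - sqrt(2*((1/2)/7) + 2*184) = 31949 - sqrt(2*((1/2)*(1/7)) + 368) = 31949 - sqrt(2*(1/14) + 368) = 31949 - sqrt(1/7 + 368) = 31949 - sqrt(2577/7) = 31949 - sqrt(18039)/7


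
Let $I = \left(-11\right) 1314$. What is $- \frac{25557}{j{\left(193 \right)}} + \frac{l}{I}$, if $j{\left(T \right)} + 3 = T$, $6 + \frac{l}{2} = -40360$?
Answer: $- \frac{177030899}{1373130} \approx -128.93$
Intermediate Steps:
$l = -80732$ ($l = -12 + 2 \left(-40360\right) = -12 - 80720 = -80732$)
$j{\left(T \right)} = -3 + T$
$I = -14454$
$- \frac{25557}{j{\left(193 \right)}} + \frac{l}{I} = - \frac{25557}{-3 + 193} - \frac{80732}{-14454} = - \frac{25557}{190} - - \frac{40366}{7227} = \left(-25557\right) \frac{1}{190} + \frac{40366}{7227} = - \frac{25557}{190} + \frac{40366}{7227} = - \frac{177030899}{1373130}$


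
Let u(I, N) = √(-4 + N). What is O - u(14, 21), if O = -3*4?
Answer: -12 - √17 ≈ -16.123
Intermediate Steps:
O = -12
O - u(14, 21) = -12 - √(-4 + 21) = -12 - √17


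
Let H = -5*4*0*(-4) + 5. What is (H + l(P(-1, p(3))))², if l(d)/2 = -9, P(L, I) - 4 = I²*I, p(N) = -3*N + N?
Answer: 169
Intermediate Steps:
p(N) = -2*N
P(L, I) = 4 + I³ (P(L, I) = 4 + I²*I = 4 + I³)
l(d) = -18 (l(d) = 2*(-9) = -18)
H = 5 (H = -0*(-4) + 5 = -5*0 + 5 = 0 + 5 = 5)
(H + l(P(-1, p(3))))² = (5 - 18)² = (-13)² = 169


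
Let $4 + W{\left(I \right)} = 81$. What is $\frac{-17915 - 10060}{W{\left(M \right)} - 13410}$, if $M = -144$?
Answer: $\frac{27975}{13333} \approx 2.0982$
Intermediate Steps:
$W{\left(I \right)} = 77$ ($W{\left(I \right)} = -4 + 81 = 77$)
$\frac{-17915 - 10060}{W{\left(M \right)} - 13410} = \frac{-17915 - 10060}{77 - 13410} = - \frac{27975}{-13333} = \left(-27975\right) \left(- \frac{1}{13333}\right) = \frac{27975}{13333}$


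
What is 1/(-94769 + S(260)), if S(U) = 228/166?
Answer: -83/7865713 ≈ -1.0552e-5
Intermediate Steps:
S(U) = 114/83 (S(U) = 228*(1/166) = 114/83)
1/(-94769 + S(260)) = 1/(-94769 + 114/83) = 1/(-7865713/83) = -83/7865713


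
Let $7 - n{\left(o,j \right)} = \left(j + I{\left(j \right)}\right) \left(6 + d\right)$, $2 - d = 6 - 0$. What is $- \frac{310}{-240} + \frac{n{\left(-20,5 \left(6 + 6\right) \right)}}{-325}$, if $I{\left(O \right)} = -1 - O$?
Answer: $\frac{9859}{7800} \approx 1.264$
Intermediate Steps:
$d = -4$ ($d = 2 - \left(6 - 0\right) = 2 - \left(6 + 0\right) = 2 - 6 = -4$)
$n{\left(o,j \right)} = 9$ ($n{\left(o,j \right)} = 7 - \left(j - \left(1 + j\right)\right) \left(6 - 4\right) = 7 - \left(-1\right) 2 = 7 - -2 = 7 + 2 = 9$)
$- \frac{310}{-240} + \frac{n{\left(-20,5 \left(6 + 6\right) \right)}}{-325} = - \frac{310}{-240} + \frac{9}{-325} = \left(-310\right) \left(- \frac{1}{240}\right) + 9 \left(- \frac{1}{325}\right) = \frac{31}{24} - \frac{9}{325} = \frac{9859}{7800}$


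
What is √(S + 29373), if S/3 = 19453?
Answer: 6*√2437 ≈ 296.20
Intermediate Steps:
S = 58359 (S = 3*19453 = 58359)
√(S + 29373) = √(58359 + 29373) = √87732 = 6*√2437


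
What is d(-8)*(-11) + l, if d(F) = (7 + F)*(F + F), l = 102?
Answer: -74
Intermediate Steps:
d(F) = 2*F*(7 + F) (d(F) = (7 + F)*(2*F) = 2*F*(7 + F))
d(-8)*(-11) + l = (2*(-8)*(7 - 8))*(-11) + 102 = (2*(-8)*(-1))*(-11) + 102 = 16*(-11) + 102 = -176 + 102 = -74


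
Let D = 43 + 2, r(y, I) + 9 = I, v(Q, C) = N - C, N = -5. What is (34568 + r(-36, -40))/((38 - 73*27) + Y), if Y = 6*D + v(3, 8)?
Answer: -34519/1676 ≈ -20.596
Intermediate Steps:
v(Q, C) = -5 - C
r(y, I) = -9 + I
D = 45
Y = 257 (Y = 6*45 + (-5 - 1*8) = 270 + (-5 - 8) = 270 - 13 = 257)
(34568 + r(-36, -40))/((38 - 73*27) + Y) = (34568 + (-9 - 40))/((38 - 73*27) + 257) = (34568 - 49)/((38 - 1971) + 257) = 34519/(-1933 + 257) = 34519/(-1676) = 34519*(-1/1676) = -34519/1676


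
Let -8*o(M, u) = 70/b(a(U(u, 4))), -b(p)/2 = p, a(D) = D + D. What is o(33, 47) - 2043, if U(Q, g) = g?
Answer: -130717/64 ≈ -2042.5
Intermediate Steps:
a(D) = 2*D
b(p) = -2*p
o(M, u) = 35/64 (o(M, u) = -35/(4*((-4*4))) = -35/(4*((-2*8))) = -35/(4*(-16)) = -35*(-1)/(4*16) = -⅛*(-35/8) = 35/64)
o(33, 47) - 2043 = 35/64 - 2043 = -130717/64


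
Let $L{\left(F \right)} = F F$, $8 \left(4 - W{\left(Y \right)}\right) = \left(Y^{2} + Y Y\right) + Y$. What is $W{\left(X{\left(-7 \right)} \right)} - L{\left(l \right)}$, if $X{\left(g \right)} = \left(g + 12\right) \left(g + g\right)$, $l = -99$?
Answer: $- \frac{44053}{4} \approx -11013.0$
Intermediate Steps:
$X{\left(g \right)} = 2 g \left(12 + g\right)$ ($X{\left(g \right)} = \left(12 + g\right) 2 g = 2 g \left(12 + g\right)$)
$W{\left(Y \right)} = 4 - \frac{Y^{2}}{4} - \frac{Y}{8}$ ($W{\left(Y \right)} = 4 - \frac{\left(Y^{2} + Y Y\right) + Y}{8} = 4 - \frac{\left(Y^{2} + Y^{2}\right) + Y}{8} = 4 - \frac{2 Y^{2} + Y}{8} = 4 - \frac{Y + 2 Y^{2}}{8} = 4 - \left(\frac{Y^{2}}{4} + \frac{Y}{8}\right) = 4 - \frac{Y^{2}}{4} - \frac{Y}{8}$)
$L{\left(F \right)} = F^{2}$
$W{\left(X{\left(-7 \right)} \right)} - L{\left(l \right)} = \left(4 - \frac{\left(2 \left(-7\right) \left(12 - 7\right)\right)^{2}}{4} - \frac{2 \left(-7\right) \left(12 - 7\right)}{8}\right) - \left(-99\right)^{2} = \left(4 - \frac{\left(2 \left(-7\right) 5\right)^{2}}{4} - \frac{2 \left(-7\right) 5}{8}\right) - 9801 = \left(4 - \frac{\left(-70\right)^{2}}{4} - - \frac{35}{4}\right) - 9801 = \left(4 - 1225 + \frac{35}{4}\right) - 9801 = - \frac{4849}{4} - 9801 = - \frac{44053}{4}$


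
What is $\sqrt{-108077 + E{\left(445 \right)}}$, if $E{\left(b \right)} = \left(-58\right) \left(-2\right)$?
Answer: $i \sqrt{107961} \approx 328.57 i$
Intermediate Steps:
$E{\left(b \right)} = 116$
$\sqrt{-108077 + E{\left(445 \right)}} = \sqrt{-108077 + 116} = \sqrt{-107961} = i \sqrt{107961}$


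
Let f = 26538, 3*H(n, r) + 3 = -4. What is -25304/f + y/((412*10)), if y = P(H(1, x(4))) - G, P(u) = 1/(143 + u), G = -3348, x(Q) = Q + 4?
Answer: -3250047209/23070014160 ≈ -0.14088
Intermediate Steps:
x(Q) = 4 + Q
H(n, r) = -7/3 (H(n, r) = -1 + (⅓)*(-4) = -1 - 4/3 = -7/3)
y = 1412859/422 (y = 1/(143 - 7/3) - 1*(-3348) = 1/(422/3) + 3348 = 3/422 + 3348 = 1412859/422 ≈ 3348.0)
-25304/f + y/((412*10)) = -25304/26538 + 1412859/(422*((412*10))) = -25304*1/26538 + (1412859/422)/4120 = -12652/13269 + (1412859/422)*(1/4120) = -12652/13269 + 1412859/1738640 = -3250047209/23070014160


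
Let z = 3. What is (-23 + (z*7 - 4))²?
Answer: 36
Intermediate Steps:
(-23 + (z*7 - 4))² = (-23 + (3*7 - 4))² = (-23 + (21 - 4))² = (-23 + 17)² = (-6)² = 36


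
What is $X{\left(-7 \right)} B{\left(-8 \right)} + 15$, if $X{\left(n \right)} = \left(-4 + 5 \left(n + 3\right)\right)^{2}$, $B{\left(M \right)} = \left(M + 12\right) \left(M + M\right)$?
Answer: $-36849$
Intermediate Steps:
$B{\left(M \right)} = 2 M \left(12 + M\right)$ ($B{\left(M \right)} = \left(12 + M\right) 2 M = 2 M \left(12 + M\right)$)
$X{\left(n \right)} = \left(11 + 5 n\right)^{2}$ ($X{\left(n \right)} = \left(-4 + 5 \left(3 + n\right)\right)^{2} = \left(-4 + \left(15 + 5 n\right)\right)^{2} = \left(11 + 5 n\right)^{2}$)
$X{\left(-7 \right)} B{\left(-8 \right)} + 15 = \left(11 + 5 \left(-7\right)\right)^{2} \cdot 2 \left(-8\right) \left(12 - 8\right) + 15 = \left(11 - 35\right)^{2} \cdot 2 \left(-8\right) 4 + 15 = \left(-24\right)^{2} \left(-64\right) + 15 = 576 \left(-64\right) + 15 = -36864 + 15 = -36849$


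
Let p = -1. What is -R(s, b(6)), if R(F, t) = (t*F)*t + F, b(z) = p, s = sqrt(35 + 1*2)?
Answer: -2*sqrt(37) ≈ -12.166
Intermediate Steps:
s = sqrt(37) (s = sqrt(35 + 2) = sqrt(37) ≈ 6.0828)
b(z) = -1
R(F, t) = F + F*t**2 (R(F, t) = (F*t)*t + F = F*t**2 + F = F + F*t**2)
-R(s, b(6)) = -sqrt(37)*(1 + (-1)**2) = -sqrt(37)*(1 + 1) = -sqrt(37)*2 = -2*sqrt(37)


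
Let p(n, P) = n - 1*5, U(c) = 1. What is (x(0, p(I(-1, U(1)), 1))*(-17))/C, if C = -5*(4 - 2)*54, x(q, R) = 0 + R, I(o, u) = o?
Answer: -17/90 ≈ -0.18889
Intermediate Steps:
p(n, P) = -5 + n (p(n, P) = n - 5 = -5 + n)
x(q, R) = R
C = -540 (C = -5*2*54 = -10*54 = -540)
(x(0, p(I(-1, U(1)), 1))*(-17))/C = ((-5 - 1)*(-17))/(-540) = -6*(-17)*(-1/540) = 102*(-1/540) = -17/90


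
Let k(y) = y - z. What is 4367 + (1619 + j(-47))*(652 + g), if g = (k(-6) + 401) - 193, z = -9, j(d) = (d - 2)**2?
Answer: 3473627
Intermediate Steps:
j(d) = (-2 + d)**2
k(y) = 9 + y (k(y) = y - 1*(-9) = y + 9 = 9 + y)
g = 211 (g = ((9 - 6) + 401) - 193 = (3 + 401) - 193 = 404 - 193 = 211)
4367 + (1619 + j(-47))*(652 + g) = 4367 + (1619 + (-2 - 47)**2)*(652 + 211) = 4367 + (1619 + (-49)**2)*863 = 4367 + (1619 + 2401)*863 = 4367 + 4020*863 = 4367 + 3469260 = 3473627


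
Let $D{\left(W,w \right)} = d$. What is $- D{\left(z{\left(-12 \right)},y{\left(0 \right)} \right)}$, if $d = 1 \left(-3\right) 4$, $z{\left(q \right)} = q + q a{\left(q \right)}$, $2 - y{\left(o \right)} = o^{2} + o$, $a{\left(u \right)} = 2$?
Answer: $12$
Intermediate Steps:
$y{\left(o \right)} = 2 - o - o^{2}$ ($y{\left(o \right)} = 2 - \left(o^{2} + o\right) = 2 - \left(o + o^{2}\right) = 2 - o - o^{2}$)
$z{\left(q \right)} = 3 q$ ($z{\left(q \right)} = q + q 2 = q + 2 q = 3 q$)
$d = -12$ ($d = \left(-3\right) 4 = -12$)
$D{\left(W,w \right)} = -12$
$- D{\left(z{\left(-12 \right)},y{\left(0 \right)} \right)} = \left(-1\right) \left(-12\right) = 12$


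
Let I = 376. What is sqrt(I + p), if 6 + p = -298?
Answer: 6*sqrt(2) ≈ 8.4853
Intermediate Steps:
p = -304 (p = -6 - 298 = -304)
sqrt(I + p) = sqrt(376 - 304) = sqrt(72) = 6*sqrt(2)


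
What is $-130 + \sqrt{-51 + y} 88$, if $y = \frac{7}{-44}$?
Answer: $-130 + 4 i \sqrt{24761} \approx -130.0 + 629.42 i$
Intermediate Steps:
$y = - \frac{7}{44}$ ($y = 7 \left(- \frac{1}{44}\right) = - \frac{7}{44} \approx -0.15909$)
$-130 + \sqrt{-51 + y} 88 = -130 + \sqrt{-51 - \frac{7}{44}} \cdot 88 = -130 + \sqrt{- \frac{2251}{44}} \cdot 88 = -130 + \frac{i \sqrt{24761}}{22} \cdot 88 = -130 + 4 i \sqrt{24761}$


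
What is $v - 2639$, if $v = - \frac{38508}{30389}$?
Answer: $- \frac{80235079}{30389} \approx -2640.3$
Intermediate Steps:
$v = - \frac{38508}{30389}$ ($v = \left(-38508\right) \frac{1}{30389} = - \frac{38508}{30389} \approx -1.2672$)
$v - 2639 = - \frac{38508}{30389} - 2639 = - \frac{80235079}{30389}$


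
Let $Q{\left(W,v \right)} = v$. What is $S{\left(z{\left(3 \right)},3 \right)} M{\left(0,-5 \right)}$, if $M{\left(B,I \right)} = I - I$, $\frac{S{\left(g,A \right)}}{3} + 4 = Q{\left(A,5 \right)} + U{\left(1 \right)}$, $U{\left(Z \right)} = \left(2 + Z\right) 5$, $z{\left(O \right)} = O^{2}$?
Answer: $0$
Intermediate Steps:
$U{\left(Z \right)} = 10 + 5 Z$
$S{\left(g,A \right)} = 48$ ($S{\left(g,A \right)} = -12 + 3 \left(5 + \left(10 + 5 \cdot 1\right)\right) = -12 + 3 \left(5 + \left(10 + 5\right)\right) = -12 + 3 \left(5 + 15\right) = -12 + 3 \cdot 20 = -12 + 60 = 48$)
$M{\left(B,I \right)} = 0$
$S{\left(z{\left(3 \right)},3 \right)} M{\left(0,-5 \right)} = 48 \cdot 0 = 0$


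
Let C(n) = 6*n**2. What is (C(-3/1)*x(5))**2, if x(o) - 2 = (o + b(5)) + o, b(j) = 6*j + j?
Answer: 6441444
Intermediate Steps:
b(j) = 7*j
x(o) = 37 + 2*o (x(o) = 2 + ((o + 7*5) + o) = 2 + ((o + 35) + o) = 2 + ((35 + o) + o) = 2 + (35 + 2*o) = 37 + 2*o)
(C(-3/1)*x(5))**2 = ((6*(-3/1)**2)*(37 + 2*5))**2 = ((6*(-3*1)**2)*(37 + 10))**2 = ((6*(-3)**2)*47)**2 = ((6*9)*47)**2 = (54*47)**2 = 2538**2 = 6441444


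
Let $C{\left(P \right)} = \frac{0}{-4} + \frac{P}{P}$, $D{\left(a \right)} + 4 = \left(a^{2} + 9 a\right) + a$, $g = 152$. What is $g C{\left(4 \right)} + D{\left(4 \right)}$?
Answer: $204$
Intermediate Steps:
$D{\left(a \right)} = -4 + a^{2} + 10 a$ ($D{\left(a \right)} = -4 + \left(\left(a^{2} + 9 a\right) + a\right) = -4 + \left(a^{2} + 10 a\right) = -4 + a^{2} + 10 a$)
$C{\left(P \right)} = 1$ ($C{\left(P \right)} = 0 \left(- \frac{1}{4}\right) + 1 = 0 + 1 = 1$)
$g C{\left(4 \right)} + D{\left(4 \right)} = 152 \cdot 1 + \left(-4 + 4^{2} + 10 \cdot 4\right) = 152 + \left(-4 + 16 + 40\right) = 152 + 52 = 204$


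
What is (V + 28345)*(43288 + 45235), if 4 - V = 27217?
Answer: 100208036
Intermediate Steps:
V = -27213 (V = 4 - 1*27217 = 4 - 27217 = -27213)
(V + 28345)*(43288 + 45235) = (-27213 + 28345)*(43288 + 45235) = 1132*88523 = 100208036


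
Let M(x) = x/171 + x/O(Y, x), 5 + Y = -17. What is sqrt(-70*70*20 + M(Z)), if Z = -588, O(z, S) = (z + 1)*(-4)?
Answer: I*sqrt(318435915)/57 ≈ 313.07*I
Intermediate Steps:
Y = -22 (Y = -5 - 17 = -22)
O(z, S) = -4 - 4*z (O(z, S) = (1 + z)*(-4) = -4 - 4*z)
M(x) = 85*x/4788 (M(x) = x/171 + x/(-4 - 4*(-22)) = x*(1/171) + x/(-4 + 88) = x/171 + x/84 = 85*x/4788)
sqrt(-70*70*20 + M(Z)) = sqrt(-70*70*20 + (85/4788)*(-588)) = sqrt(-4900*20 - 595/57) = sqrt(-98000 - 595/57) = sqrt(-5586595/57) = I*sqrt(318435915)/57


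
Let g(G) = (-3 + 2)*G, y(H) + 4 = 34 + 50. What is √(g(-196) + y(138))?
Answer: 2*√69 ≈ 16.613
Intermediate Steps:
y(H) = 80 (y(H) = -4 + (34 + 50) = -4 + 84 = 80)
g(G) = -G
√(g(-196) + y(138)) = √(-1*(-196) + 80) = √(196 + 80) = √276 = 2*√69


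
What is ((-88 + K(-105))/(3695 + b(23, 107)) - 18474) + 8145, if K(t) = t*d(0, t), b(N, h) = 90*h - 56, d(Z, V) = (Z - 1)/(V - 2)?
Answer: -14664948128/1419783 ≈ -10329.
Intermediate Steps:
d(Z, V) = (-1 + Z)/(-2 + V)
b(N, h) = -56 + 90*h
K(t) = -t/(-2 + t) (K(t) = t*((-1 + 0)/(-2 + t)) = t*(-1/(-2 + t)) = -t/(-2 + t))
((-88 + K(-105))/(3695 + b(23, 107)) - 18474) + 8145 = ((-88 - 1*(-105)/(-2 - 105))/(3695 + (-56 + 90*107)) - 18474) + 8145 = ((-88 - 1*(-105)/(-107))/(3695 + (-56 + 9630)) - 18474) + 8145 = ((-88 - 1*(-105)*(-1/107))/(3695 + 9574) - 18474) + 8145 = ((-88 - 105/107)/13269 - 18474) + 8145 = (-9521/107*1/13269 - 18474) + 8145 = (-9521/1419783 - 18474) + 8145 = -26229080663/1419783 + 8145 = -14664948128/1419783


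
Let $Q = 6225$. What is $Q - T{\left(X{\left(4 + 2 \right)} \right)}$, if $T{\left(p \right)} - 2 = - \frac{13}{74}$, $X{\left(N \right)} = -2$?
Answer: $\frac{460515}{74} \approx 6223.2$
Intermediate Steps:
$T{\left(p \right)} = \frac{135}{74}$ ($T{\left(p \right)} = 2 - \frac{13}{74} = \frac{135}{74}$)
$Q - T{\left(X{\left(4 + 2 \right)} \right)} = 6225 - \frac{135}{74} = \frac{460515}{74}$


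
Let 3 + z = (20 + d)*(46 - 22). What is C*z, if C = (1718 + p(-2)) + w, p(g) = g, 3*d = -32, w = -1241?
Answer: 104975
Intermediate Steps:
d = -32/3 (d = (⅓)*(-32) = -32/3 ≈ -10.667)
z = 221 (z = -3 + (20 - 32/3)*(46 - 22) = -3 + (28/3)*24 = -3 + 224 = 221)
C = 475 (C = (1718 - 2) - 1241 = 1716 - 1241 = 475)
C*z = 475*221 = 104975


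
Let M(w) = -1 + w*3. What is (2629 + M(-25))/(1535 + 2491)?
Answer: 851/1342 ≈ 0.63413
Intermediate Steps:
M(w) = -1 + 3*w
(2629 + M(-25))/(1535 + 2491) = (2629 + (-1 + 3*(-25)))/(1535 + 2491) = (2629 + (-1 - 75))/4026 = (2629 - 76)*(1/4026) = 2553*(1/4026) = 851/1342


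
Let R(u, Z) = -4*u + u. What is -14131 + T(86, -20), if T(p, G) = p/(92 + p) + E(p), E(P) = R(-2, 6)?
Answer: -1257082/89 ≈ -14125.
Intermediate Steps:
R(u, Z) = -3*u
E(P) = 6 (E(P) = -3*(-2) = 6)
T(p, G) = 6 + p/(92 + p) (T(p, G) = p/(92 + p) + 6 = 6 + p/(92 + p))
-14131 + T(86, -20) = -14131 + (552 + 7*86)/(92 + 86) = -14131 + (552 + 602)/178 = -14131 + (1/178)*1154 = -14131 + 577/89 = -1257082/89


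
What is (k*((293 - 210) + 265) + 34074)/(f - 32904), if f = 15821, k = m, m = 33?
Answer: -45558/17083 ≈ -2.6669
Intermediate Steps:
k = 33
(k*((293 - 210) + 265) + 34074)/(f - 32904) = (33*((293 - 210) + 265) + 34074)/(15821 - 32904) = (33*(83 + 265) + 34074)/(-17083) = (33*348 + 34074)*(-1/17083) = (11484 + 34074)*(-1/17083) = 45558*(-1/17083) = -45558/17083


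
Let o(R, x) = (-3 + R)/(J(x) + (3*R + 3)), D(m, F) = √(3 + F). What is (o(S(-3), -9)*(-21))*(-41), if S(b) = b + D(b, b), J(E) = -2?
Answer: 2583/4 ≈ 645.75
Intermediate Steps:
S(b) = b + √(3 + b)
o(R, x) = (-3 + R)/(1 + 3*R) (o(R, x) = (-3 + R)/(-2 + (3*R + 3)) = (-3 + R)/(-2 + (3 + 3*R)) = (-3 + R)/(1 + 3*R))
(o(S(-3), -9)*(-21))*(-41) = (((-3 + (-3 + √(3 - 3)))/(1 + 3*(-3 + √(3 - 3))))*(-21))*(-41) = (((-3 + (-3 + √0))/(1 + 3*(-3 + √0)))*(-21))*(-41) = (((-3 + (-3 + 0))/(1 + 3*(-3 + 0)))*(-21))*(-41) = (((-3 - 3)/(1 + 3*(-3)))*(-21))*(-41) = ((-6/(1 - 9))*(-21))*(-41) = ((-6/(-8))*(-21))*(-41) = (-⅛*(-6)*(-21))*(-41) = ((¾)*(-21))*(-41) = -63/4*(-41) = 2583/4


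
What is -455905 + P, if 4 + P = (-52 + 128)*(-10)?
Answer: -456669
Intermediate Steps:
P = -764 (P = -4 + (-52 + 128)*(-10) = -4 + 76*(-10) = -4 - 760 = -764)
-455905 + P = -455905 - 764 = -456669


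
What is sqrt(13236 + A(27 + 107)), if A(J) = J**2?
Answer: 2*sqrt(7798) ≈ 176.61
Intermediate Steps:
sqrt(13236 + A(27 + 107)) = sqrt(13236 + (27 + 107)**2) = sqrt(13236 + 134**2) = sqrt(13236 + 17956) = sqrt(31192) = 2*sqrt(7798)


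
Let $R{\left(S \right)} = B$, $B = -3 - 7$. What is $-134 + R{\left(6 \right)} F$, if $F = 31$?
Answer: $-444$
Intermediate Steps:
$B = -10$ ($B = -3 - 7 = -10$)
$R{\left(S \right)} = -10$
$-134 + R{\left(6 \right)} F = -134 - 310 = -444$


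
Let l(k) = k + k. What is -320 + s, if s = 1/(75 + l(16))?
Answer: -34239/107 ≈ -319.99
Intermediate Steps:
l(k) = 2*k
s = 1/107 (s = 1/(75 + 2*16) = 1/(75 + 32) = 1/107 ≈ 0.0093458)
-320 + s = -320 + 1/107 = -34239/107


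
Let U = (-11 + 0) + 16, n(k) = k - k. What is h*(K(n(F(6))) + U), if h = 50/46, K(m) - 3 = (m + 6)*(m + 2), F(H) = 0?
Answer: 500/23 ≈ 21.739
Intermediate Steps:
n(k) = 0
K(m) = 3 + (2 + m)*(6 + m) (K(m) = 3 + (m + 6)*(m + 2) = 3 + (6 + m)*(2 + m) = 3 + (2 + m)*(6 + m))
h = 25/23 (h = 50*(1/46) = 25/23 ≈ 1.0870)
U = 5 (U = -11 + 16 = 5)
h*(K(n(F(6))) + U) = 25*((15 + 0² + 8*0) + 5)/23 = 25*((15 + 0 + 0) + 5)/23 = 25*(15 + 5)/23 = (25/23)*20 = 500/23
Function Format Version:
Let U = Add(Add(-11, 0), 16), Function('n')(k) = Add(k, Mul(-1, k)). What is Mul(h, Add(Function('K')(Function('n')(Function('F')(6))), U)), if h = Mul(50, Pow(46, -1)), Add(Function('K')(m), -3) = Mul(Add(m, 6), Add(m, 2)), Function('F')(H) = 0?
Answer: Rational(500, 23) ≈ 21.739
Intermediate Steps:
Function('n')(k) = 0
Function('K')(m) = Add(3, Mul(Add(2, m), Add(6, m))) (Function('K')(m) = Add(3, Mul(Add(m, 6), Add(m, 2))) = Add(3, Mul(Add(6, m), Add(2, m))) = Add(3, Mul(Add(2, m), Add(6, m))))
h = Rational(25, 23) (h = Mul(50, Rational(1, 46)) = Rational(25, 23) ≈ 1.0870)
U = 5 (U = Add(-11, 16) = 5)
Mul(h, Add(Function('K')(Function('n')(Function('F')(6))), U)) = Mul(Rational(25, 23), Add(Add(15, Pow(0, 2), Mul(8, 0)), 5)) = Mul(Rational(25, 23), Add(Add(15, 0, 0), 5)) = Mul(Rational(25, 23), Add(15, 5)) = Mul(Rational(25, 23), 20) = Rational(500, 23)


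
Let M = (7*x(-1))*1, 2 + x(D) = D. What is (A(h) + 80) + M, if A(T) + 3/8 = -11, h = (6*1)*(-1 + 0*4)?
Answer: 381/8 ≈ 47.625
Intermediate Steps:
x(D) = -2 + D
h = -6 (h = 6*(-1 + 0) = 6*(-1) = -6)
A(T) = -91/8 (A(T) = -3/8 - 11 = -91/8)
M = -21 (M = (7*(-2 - 1))*1 = (7*(-3))*1 = -21*1 = -21)
(A(h) + 80) + M = (-91/8 + 80) - 21 = 549/8 - 21 = 381/8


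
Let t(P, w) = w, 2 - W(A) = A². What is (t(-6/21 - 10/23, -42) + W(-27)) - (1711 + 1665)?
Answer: -4145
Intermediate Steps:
W(A) = 2 - A²
(t(-6/21 - 10/23, -42) + W(-27)) - (1711 + 1665) = (-42 + (2 - 1*(-27)²)) - (1711 + 1665) = (-42 + (2 - 1*729)) - 1*3376 = (-42 + (2 - 729)) - 3376 = (-42 - 727) - 3376 = -769 - 3376 = -4145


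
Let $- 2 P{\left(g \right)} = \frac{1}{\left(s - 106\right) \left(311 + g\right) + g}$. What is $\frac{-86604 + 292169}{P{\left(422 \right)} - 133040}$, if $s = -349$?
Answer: $- \frac{136944525090}{88629385439} \approx -1.5451$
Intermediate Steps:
$P{\left(g \right)} = - \frac{1}{2 \left(-141505 - 454 g\right)}$ ($P{\left(g \right)} = - \frac{1}{2 \left(\left(-349 - 106\right) \left(311 + g\right) + g\right)} = - \frac{1}{2 \left(- 455 \left(311 + g\right) + g\right)} = - \frac{1}{2 \left(\left(-141505 - 455 g\right) + g\right)} = - \frac{1}{2 \left(-141505 - 454 g\right)}$)
$\frac{-86604 + 292169}{P{\left(422 \right)} - 133040} = \frac{-86604 + 292169}{\frac{1}{2 \left(141505 + 454 \cdot 422\right)} - 133040} = \frac{205565}{\frac{1}{2 \left(141505 + 191588\right)} - 133040} = \frac{205565}{\frac{1}{2 \cdot 333093} - 133040} = \frac{205565}{\frac{1}{2} \cdot \frac{1}{333093} - 133040} = \frac{205565}{\frac{1}{666186} - 133040} = \frac{205565}{- \frac{88629385439}{666186}} = 205565 \left(- \frac{666186}{88629385439}\right) = - \frac{136944525090}{88629385439}$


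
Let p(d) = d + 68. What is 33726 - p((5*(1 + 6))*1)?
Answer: 33623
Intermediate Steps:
p(d) = 68 + d
33726 - p((5*(1 + 6))*1) = 33726 - (68 + (5*(1 + 6))*1) = 33726 - (68 + (5*7)*1) = 33726 - (68 + 35*1) = 33726 - (68 + 35) = 33726 - 1*103 = 33726 - 103 = 33623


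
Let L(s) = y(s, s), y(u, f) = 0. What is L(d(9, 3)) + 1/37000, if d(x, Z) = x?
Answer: 1/37000 ≈ 2.7027e-5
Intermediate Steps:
L(s) = 0
L(d(9, 3)) + 1/37000 = 0 + 1/37000 = 1/37000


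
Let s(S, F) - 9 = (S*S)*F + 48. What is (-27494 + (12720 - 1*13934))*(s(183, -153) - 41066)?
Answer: 148271824808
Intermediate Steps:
s(S, F) = 57 + F*S² (s(S, F) = 9 + ((S*S)*F + 48) = 9 + (S²*F + 48) = 9 + (F*S² + 48) = 9 + (48 + F*S²) = 57 + F*S²)
(-27494 + (12720 - 1*13934))*(s(183, -153) - 41066) = (-27494 + (12720 - 1*13934))*((57 - 153*183²) - 41066) = (-27494 + (12720 - 13934))*((57 - 153*33489) - 41066) = (-27494 - 1214)*((57 - 5123817) - 41066) = -28708*(-5123760 - 41066) = -28708*(-5164826) = 148271824808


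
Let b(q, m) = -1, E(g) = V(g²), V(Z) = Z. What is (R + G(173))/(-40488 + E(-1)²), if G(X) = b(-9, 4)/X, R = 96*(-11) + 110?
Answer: 163659/7004251 ≈ 0.023366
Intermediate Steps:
E(g) = g²
R = -946 (R = -1056 + 110 = -946)
G(X) = -1/X
(R + G(173))/(-40488 + E(-1)²) = (-946 - 1/173)/(-40488 + ((-1)²)²) = (-946 - 1*1/173)/(-40488 + 1²) = (-946 - 1/173)/(-40488 + 1) = -163659/173/(-40487) = -163659/173*(-1/40487) = 163659/7004251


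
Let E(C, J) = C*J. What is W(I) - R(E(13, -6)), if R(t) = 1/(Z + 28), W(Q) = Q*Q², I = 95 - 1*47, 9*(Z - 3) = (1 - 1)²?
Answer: 3428351/31 ≈ 1.1059e+5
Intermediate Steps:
Z = 3 (Z = 3 + (1 - 1)²/9 = 3 + (⅑)*0² = 3 + (⅑)*0 = 3 + 0 = 3)
I = 48 (I = 95 - 47 = 48)
W(Q) = Q³
R(t) = 1/31 (R(t) = 1/(3 + 28) = 1/31)
W(I) - R(E(13, -6)) = 48³ - 1*1/31 = 110592 - 1/31 = 3428351/31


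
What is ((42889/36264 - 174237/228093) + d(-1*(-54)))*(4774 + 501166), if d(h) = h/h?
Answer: 494797289632195/689297046 ≈ 7.1783e+5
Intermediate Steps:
d(h) = 1
((42889/36264 - 174237/228093) + d(-1*(-54)))*(4774 + 501166) = ((42889/36264 - 174237/228093) + 1)*(4774 + 501166) = ((42889*(1/36264) - 174237*1/228093) + 1)*505940 = ((42889/36264 - 58079/76031) + 1)*505940 = (1154716703/2757188184 + 1)*505940 = (3911904887/2757188184)*505940 = 494797289632195/689297046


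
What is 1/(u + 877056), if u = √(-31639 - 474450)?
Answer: 877056/769227733225 - I*√506089/769227733225 ≈ 1.1402e-6 - 9.2482e-10*I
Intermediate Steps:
u = I*√506089 (u = √(-506089) = I*√506089 ≈ 711.4*I)
1/(u + 877056) = 1/(I*√506089 + 877056) = 1/(877056 + I*√506089)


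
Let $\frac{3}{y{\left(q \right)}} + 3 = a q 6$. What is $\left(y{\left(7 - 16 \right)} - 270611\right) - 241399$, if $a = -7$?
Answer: $- \frac{64001249}{125} \approx -5.1201 \cdot 10^{5}$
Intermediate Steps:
$y{\left(q \right)} = \frac{3}{-3 - 42 q}$ ($y{\left(q \right)} = \frac{3}{-3 + - 7 q 6} = \frac{3}{-3 - 42 q}$)
$\left(y{\left(7 - 16 \right)} - 270611\right) - 241399 = \left(- \frac{1}{1 + 14 \left(7 - 16\right)} - 270611\right) - 241399 = \left(- \frac{1}{1 + 14 \left(-9\right)} - 270611\right) - 241399 = \left(- \frac{1}{1 - 126} - 270611\right) - 241399 = \left(- \frac{1}{-125} - 270611\right) - 241399 = \left(\left(-1\right) \left(- \frac{1}{125}\right) - 270611\right) - 241399 = \left(\frac{1}{125} - 270611\right) - 241399 = - \frac{33826374}{125} - 241399 = - \frac{64001249}{125}$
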